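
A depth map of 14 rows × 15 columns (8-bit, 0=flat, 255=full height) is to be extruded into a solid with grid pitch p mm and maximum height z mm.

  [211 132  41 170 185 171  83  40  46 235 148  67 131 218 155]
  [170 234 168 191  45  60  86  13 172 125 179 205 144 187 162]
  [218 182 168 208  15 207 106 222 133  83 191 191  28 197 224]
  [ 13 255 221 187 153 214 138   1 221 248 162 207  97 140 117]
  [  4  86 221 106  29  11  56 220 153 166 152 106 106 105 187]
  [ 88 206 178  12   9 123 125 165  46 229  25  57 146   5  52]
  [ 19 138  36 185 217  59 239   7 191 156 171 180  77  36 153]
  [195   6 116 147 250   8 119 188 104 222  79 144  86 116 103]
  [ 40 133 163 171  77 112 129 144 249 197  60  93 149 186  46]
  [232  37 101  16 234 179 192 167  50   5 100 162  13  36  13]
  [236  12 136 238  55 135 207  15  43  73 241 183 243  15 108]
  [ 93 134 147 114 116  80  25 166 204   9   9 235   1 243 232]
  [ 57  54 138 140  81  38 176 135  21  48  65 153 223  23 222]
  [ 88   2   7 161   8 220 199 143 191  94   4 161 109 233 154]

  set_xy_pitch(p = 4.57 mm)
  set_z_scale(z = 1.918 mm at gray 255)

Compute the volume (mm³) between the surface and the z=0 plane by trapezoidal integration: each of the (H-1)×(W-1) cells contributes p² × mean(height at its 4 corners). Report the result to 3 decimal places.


3593.606

height_mm = gray/255 × 1.918; cell vol = 4.57² × mean(4 corners)
unit = 4.57² × 1.918 / (4×255) = 0.0392718 mm³ per gray-sum
row 0: Σ corner-gray over 14 cells = 7650  → 300.4293
row 1: Σ corner-gray over 14 cells = 8254  → 324.1495
row 2: Σ corner-gray over 14 cells = 8922  → 350.3830
row 3: Σ corner-gray over 14 cells = 7843  → 308.0087
row 4: Σ corner-gray over 14 cells = 6017  → 236.2984
row 5: Σ corner-gray over 14 cells = 6348  → 249.2974
row 6: Σ corner-gray over 14 cells = 7024  → 275.8451
row 7: Σ corner-gray over 14 cells = 7280  → 285.8987
row 8: Σ corner-gray over 14 cells = 6641  → 260.8040
row 9: Σ corner-gray over 14 cells = 6365  → 249.9650
row 10: Σ corner-gray over 14 cells = 6827  → 268.1086
row 11: Σ corner-gray over 14 cells = 6160  → 241.9143
row 12: Σ corner-gray over 14 cells = 6175  → 242.5034
Σ rows: total corner-gray = 91506  → 3593.6055 mm³


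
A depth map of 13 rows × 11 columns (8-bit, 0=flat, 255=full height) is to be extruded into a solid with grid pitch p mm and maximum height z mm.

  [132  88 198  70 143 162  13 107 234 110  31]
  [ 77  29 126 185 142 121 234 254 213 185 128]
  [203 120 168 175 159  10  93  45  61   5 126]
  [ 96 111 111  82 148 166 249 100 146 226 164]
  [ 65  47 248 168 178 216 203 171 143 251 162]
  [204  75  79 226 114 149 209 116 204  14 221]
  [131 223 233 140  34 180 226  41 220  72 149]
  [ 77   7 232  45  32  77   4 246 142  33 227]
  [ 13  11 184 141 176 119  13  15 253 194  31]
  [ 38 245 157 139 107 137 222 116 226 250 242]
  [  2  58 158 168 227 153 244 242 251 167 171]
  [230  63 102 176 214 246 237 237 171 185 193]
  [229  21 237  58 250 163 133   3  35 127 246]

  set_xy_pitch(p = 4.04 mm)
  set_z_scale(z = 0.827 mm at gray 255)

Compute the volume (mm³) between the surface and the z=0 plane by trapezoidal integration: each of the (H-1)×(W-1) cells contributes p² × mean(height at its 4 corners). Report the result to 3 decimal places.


919.794

height_mm = gray/255 × 0.827; cell vol = 4.04² × mean(4 corners)
unit = 4.04² × 0.827 / (4×255) = 0.0132333 mm³ per gray-sum
row 0: Σ corner-gray over 10 cells = 5596  → 74.0535
row 1: Σ corner-gray over 10 cells = 5184  → 68.6014
row 2: Σ corner-gray over 10 cells = 4939  → 65.3593
row 3: Σ corner-gray over 10 cells = 6415  → 84.8916
row 4: Σ corner-gray over 10 cells = 6274  → 83.0257
row 5: Σ corner-gray over 10 cells = 5815  → 76.9516
row 6: Σ corner-gray over 10 cells = 4958  → 65.6107
row 7: Σ corner-gray over 10 cells = 4196  → 55.5269
row 8: Σ corner-gray over 10 cells = 5734  → 75.8797
row 9: Σ corner-gray over 10 cells = 6987  → 92.4610
row 10: Σ corner-gray over 10 cells = 7194  → 95.2003
row 11: Σ corner-gray over 10 cells = 6214  → 82.2317
Σ rows: total corner-gray = 69506  → 919.7936 mm³


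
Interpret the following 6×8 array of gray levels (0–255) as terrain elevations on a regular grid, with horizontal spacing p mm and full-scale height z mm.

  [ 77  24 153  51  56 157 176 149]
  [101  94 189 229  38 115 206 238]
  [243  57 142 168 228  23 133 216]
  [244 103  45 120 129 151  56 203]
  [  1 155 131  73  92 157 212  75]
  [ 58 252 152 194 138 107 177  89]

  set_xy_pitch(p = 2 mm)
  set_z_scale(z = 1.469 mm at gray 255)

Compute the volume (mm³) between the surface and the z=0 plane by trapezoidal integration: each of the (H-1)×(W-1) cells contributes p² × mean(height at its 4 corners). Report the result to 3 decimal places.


height_mm = gray/255 × 1.469; cell vol = 2² × mean(4 corners)
unit = 2² × 1.469 / (4×255) = 0.00576078 mm³ per gray-sum
row 0: Σ corner-gray over 7 cells = 3541  → 20.3989
row 1: Σ corner-gray over 7 cells = 4042  → 23.2851
row 2: Σ corner-gray over 7 cells = 3616  → 20.8310
row 3: Σ corner-gray over 7 cells = 3371  → 19.4196
row 4: Σ corner-gray over 7 cells = 3903  → 22.4843
Σ rows: total corner-gray = 18473  → 106.4190 mm³

106.419


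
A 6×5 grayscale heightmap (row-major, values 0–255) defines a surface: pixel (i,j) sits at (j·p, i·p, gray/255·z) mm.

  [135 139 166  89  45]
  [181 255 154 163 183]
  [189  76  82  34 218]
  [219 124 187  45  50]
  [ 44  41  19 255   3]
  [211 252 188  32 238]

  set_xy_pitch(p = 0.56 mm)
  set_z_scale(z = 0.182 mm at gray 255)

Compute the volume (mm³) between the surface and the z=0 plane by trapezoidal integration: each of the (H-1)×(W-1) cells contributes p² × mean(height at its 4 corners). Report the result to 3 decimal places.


0.575

height_mm = gray/255 × 0.182; cell vol = 0.56² × mean(4 corners)
unit = 0.56² × 0.182 / (4×255) = 5.59561e-05 mm³ per gray-sum
row 0: Σ corner-gray over 4 cells = 2476  → 0.1385
row 1: Σ corner-gray over 4 cells = 2299  → 0.1286
row 2: Σ corner-gray over 4 cells = 1772  → 0.0992
row 3: Σ corner-gray over 4 cells = 1658  → 0.0928
row 4: Σ corner-gray over 4 cells = 2070  → 0.1158
Σ rows: total corner-gray = 10275  → 0.5749 mm³


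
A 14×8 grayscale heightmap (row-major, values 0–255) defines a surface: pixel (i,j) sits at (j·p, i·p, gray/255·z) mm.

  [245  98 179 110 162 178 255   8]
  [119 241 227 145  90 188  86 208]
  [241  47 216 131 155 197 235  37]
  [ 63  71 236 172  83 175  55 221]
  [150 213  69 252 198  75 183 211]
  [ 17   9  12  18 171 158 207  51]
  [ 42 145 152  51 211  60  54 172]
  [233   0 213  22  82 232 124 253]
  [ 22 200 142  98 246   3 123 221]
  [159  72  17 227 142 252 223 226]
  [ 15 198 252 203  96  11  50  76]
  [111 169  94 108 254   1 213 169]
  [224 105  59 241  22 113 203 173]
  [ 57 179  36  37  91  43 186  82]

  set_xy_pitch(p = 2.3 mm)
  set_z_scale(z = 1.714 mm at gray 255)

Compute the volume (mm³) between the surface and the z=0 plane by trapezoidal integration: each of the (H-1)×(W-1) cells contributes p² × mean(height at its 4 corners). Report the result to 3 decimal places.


440.197

height_mm = gray/255 × 1.714; cell vol = 2.3² × mean(4 corners)
unit = 2.3² × 1.714 / (4×255) = 0.00888927 mm³ per gray-sum
row 0: Σ corner-gray over 7 cells = 4498  → 39.9840
row 1: Σ corner-gray over 7 cells = 4521  → 40.1884
row 2: Σ corner-gray over 7 cells = 4108  → 36.5171
row 3: Σ corner-gray over 7 cells = 4209  → 37.4150
row 4: Σ corner-gray over 7 cells = 3559  → 31.6369
row 5: Σ corner-gray over 7 cells = 2778  → 24.6944
row 6: Σ corner-gray over 7 cells = 3392  → 30.1524
row 7: Σ corner-gray over 7 cells = 3699  → 32.8814
row 8: Σ corner-gray over 7 cells = 4118  → 36.6060
row 9: Σ corner-gray over 7 cells = 3962  → 35.2193
row 10: Σ corner-gray over 7 cells = 3669  → 32.6147
row 11: Σ corner-gray over 7 cells = 3841  → 34.1437
row 12: Σ corner-gray over 7 cells = 3166  → 28.1434
Σ rows: total corner-gray = 49520  → 440.1969 mm³


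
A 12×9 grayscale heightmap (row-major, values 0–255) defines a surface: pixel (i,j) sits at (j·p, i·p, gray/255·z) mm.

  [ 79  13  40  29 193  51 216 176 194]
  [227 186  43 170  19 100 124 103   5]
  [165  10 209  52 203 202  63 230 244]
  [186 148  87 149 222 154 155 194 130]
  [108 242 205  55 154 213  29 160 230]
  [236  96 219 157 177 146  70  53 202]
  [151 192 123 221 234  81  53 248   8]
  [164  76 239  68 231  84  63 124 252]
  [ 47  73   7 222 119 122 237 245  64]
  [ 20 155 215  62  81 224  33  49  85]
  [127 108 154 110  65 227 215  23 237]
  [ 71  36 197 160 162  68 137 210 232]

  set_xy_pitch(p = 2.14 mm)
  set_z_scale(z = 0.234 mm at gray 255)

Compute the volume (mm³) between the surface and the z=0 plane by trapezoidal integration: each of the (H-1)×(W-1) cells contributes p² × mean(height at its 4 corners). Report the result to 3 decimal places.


height_mm = gray/255 × 0.234; cell vol = 2.14² × mean(4 corners)
unit = 2.14² × 0.234 / (4×255) = 0.00105061 mm³ per gray-sum
row 0: Σ corner-gray over 8 cells = 3431  → 3.6047
row 1: Σ corner-gray over 8 cells = 4069  → 4.2749
row 2: Σ corner-gray over 8 cells = 4881  → 5.1280
row 3: Σ corner-gray over 8 cells = 4988  → 5.2405
row 4: Σ corner-gray over 8 cells = 4728  → 4.9673
row 5: Σ corner-gray over 8 cells = 4737  → 4.9768
row 6: Σ corner-gray over 8 cells = 4649  → 4.8843
row 7: Σ corner-gray over 8 cells = 4347  → 4.5670
row 8: Σ corner-gray over 8 cells = 3904  → 4.1016
row 9: Σ corner-gray over 8 cells = 3911  → 4.1090
row 10: Σ corner-gray over 8 cells = 4411  → 4.6343
Σ rows: total corner-gray = 48056  → 50.4883 mm³

50.488


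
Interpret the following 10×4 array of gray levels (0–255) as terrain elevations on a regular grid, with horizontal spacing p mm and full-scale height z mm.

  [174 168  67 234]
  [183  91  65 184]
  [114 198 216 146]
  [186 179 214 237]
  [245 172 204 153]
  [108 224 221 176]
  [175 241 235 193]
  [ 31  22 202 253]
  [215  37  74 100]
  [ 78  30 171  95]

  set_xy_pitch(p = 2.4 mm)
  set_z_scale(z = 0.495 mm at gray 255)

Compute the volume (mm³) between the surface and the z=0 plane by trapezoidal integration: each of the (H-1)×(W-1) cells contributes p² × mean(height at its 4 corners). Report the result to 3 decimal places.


48.166

height_mm = gray/255 × 0.495; cell vol = 2.4² × mean(4 corners)
unit = 2.4² × 0.495 / (4×255) = 0.00279529 mm³ per gray-sum
row 0: Σ corner-gray over 3 cells = 1557  → 4.3523
row 1: Σ corner-gray over 3 cells = 1767  → 4.9393
row 2: Σ corner-gray over 3 cells = 2297  → 6.4208
row 3: Σ corner-gray over 3 cells = 2359  → 6.5941
row 4: Σ corner-gray over 3 cells = 2324  → 6.4963
row 5: Σ corner-gray over 3 cells = 2494  → 6.9715
row 6: Σ corner-gray over 3 cells = 2052  → 5.7359
row 7: Σ corner-gray over 3 cells = 1269  → 3.5472
row 8: Σ corner-gray over 3 cells = 1112  → 3.1084
Σ rows: total corner-gray = 17231  → 48.1657 mm³


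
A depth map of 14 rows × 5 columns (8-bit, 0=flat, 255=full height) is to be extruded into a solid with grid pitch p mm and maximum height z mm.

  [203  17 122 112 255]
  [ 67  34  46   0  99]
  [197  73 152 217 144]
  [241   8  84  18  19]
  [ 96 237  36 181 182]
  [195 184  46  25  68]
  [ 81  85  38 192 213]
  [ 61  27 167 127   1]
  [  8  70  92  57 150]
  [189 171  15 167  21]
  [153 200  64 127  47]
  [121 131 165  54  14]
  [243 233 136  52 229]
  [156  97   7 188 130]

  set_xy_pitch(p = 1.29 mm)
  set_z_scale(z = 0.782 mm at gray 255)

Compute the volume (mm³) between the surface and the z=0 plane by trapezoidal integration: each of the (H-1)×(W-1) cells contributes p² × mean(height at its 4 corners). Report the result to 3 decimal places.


height_mm = gray/255 × 0.782; cell vol = 1.29² × mean(4 corners)
unit = 1.29² × 0.782 / (4×255) = 0.00127581 mm³ per gray-sum
row 0: Σ corner-gray over 4 cells = 1286  → 1.6407
row 1: Σ corner-gray over 4 cells = 1551  → 1.9788
row 2: Σ corner-gray over 4 cells = 1705  → 2.1753
row 3: Σ corner-gray over 4 cells = 1666  → 2.1255
row 4: Σ corner-gray over 4 cells = 1959  → 2.4993
row 5: Σ corner-gray over 4 cells = 1697  → 2.1650
row 6: Σ corner-gray over 4 cells = 1628  → 2.0770
row 7: Σ corner-gray over 4 cells = 1300  → 1.6586
row 8: Σ corner-gray over 4 cells = 1512  → 1.9290
row 9: Σ corner-gray over 4 cells = 1898  → 2.4215
row 10: Σ corner-gray over 4 cells = 1817  → 2.3181
row 11: Σ corner-gray over 4 cells = 2149  → 2.7417
row 12: Σ corner-gray over 4 cells = 2184  → 2.7864
Σ rows: total corner-gray = 22352  → 28.5169 mm³

28.517


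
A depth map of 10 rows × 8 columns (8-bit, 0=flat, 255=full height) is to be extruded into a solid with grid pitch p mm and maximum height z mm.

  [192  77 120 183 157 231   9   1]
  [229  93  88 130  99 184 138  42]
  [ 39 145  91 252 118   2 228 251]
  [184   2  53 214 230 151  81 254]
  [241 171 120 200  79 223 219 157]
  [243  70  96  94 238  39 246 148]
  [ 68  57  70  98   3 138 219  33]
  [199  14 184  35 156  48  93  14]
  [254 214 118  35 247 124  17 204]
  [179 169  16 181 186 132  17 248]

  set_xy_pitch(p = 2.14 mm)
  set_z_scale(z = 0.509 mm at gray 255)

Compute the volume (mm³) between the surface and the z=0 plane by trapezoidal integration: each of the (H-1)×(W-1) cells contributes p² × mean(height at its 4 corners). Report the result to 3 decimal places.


height_mm = gray/255 × 0.509; cell vol = 2.14² × mean(4 corners)
unit = 2.14² × 0.509 / (4×255) = 0.00228531 mm³ per gray-sum
row 0: Σ corner-gray over 7 cells = 3482  → 7.9575
row 1: Σ corner-gray over 7 cells = 3697  → 8.4488
row 2: Σ corner-gray over 7 cells = 3862  → 8.8259
row 3: Σ corner-gray over 7 cells = 4322  → 9.8771
row 4: Σ corner-gray over 7 cells = 4379  → 10.0074
row 5: Σ corner-gray over 7 cells = 3228  → 7.3770
row 6: Σ corner-gray over 7 cells = 2544  → 5.8138
row 7: Σ corner-gray over 7 cells = 3241  → 7.4067
row 8: Σ corner-gray over 7 cells = 3797  → 8.6773
Σ rows: total corner-gray = 32552  → 74.3914 mm³

74.391


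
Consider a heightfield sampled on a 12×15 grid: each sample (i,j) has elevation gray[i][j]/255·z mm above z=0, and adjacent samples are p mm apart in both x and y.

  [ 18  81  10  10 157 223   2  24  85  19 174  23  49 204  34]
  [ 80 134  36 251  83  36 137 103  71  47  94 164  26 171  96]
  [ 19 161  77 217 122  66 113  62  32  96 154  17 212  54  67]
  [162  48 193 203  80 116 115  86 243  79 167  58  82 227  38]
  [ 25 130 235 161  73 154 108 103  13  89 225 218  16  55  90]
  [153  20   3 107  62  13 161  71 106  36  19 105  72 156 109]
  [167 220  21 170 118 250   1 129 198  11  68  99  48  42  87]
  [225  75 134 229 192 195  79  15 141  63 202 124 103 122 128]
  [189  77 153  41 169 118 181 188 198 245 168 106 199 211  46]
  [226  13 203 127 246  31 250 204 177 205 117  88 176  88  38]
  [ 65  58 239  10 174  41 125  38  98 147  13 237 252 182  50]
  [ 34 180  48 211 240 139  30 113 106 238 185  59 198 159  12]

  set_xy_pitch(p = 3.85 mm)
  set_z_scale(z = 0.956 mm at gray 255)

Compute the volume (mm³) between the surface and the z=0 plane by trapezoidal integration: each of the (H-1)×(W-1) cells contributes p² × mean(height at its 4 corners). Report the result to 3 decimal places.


height_mm = gray/255 × 0.956; cell vol = 3.85² × mean(4 corners)
unit = 3.85² × 0.956 / (4×255) = 0.0138925 mm³ per gray-sum
row 0: Σ corner-gray over 14 cells = 5056  → 70.2403
row 1: Σ corner-gray over 14 cells = 5734  → 79.6594
row 2: Σ corner-gray over 14 cells = 6446  → 89.5508
row 3: Σ corner-gray over 14 cells = 6869  → 95.4273
row 4: Σ corner-gray over 14 cells = 5399  → 75.0054
row 5: Σ corner-gray over 14 cells = 5128  → 71.2405
row 6: Σ corner-gray over 14 cells = 6705  → 93.1489
row 7: Σ corner-gray over 14 cells = 8044  → 111.7510
row 8: Σ corner-gray over 14 cells = 8457  → 117.4885
row 9: Σ corner-gray over 14 cells = 7457  → 103.5961
row 10: Σ corner-gray over 14 cells = 7201  → 100.0396
Σ rows: total corner-gray = 72496  → 1007.1478 mm³

1007.148


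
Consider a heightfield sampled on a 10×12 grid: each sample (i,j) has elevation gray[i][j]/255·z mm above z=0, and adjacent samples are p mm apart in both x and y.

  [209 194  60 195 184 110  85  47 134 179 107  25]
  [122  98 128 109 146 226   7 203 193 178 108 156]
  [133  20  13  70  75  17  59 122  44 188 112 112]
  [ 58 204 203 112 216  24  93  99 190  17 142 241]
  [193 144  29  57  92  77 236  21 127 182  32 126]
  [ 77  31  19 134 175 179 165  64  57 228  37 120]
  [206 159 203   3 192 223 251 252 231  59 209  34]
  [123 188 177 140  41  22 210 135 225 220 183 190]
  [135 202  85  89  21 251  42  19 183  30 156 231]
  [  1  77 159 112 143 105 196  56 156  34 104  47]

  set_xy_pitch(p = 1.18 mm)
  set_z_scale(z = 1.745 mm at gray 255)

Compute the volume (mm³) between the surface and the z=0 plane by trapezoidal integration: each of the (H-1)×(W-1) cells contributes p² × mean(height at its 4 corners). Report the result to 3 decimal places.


117.394

height_mm = gray/255 × 1.745; cell vol = 1.18² × mean(4 corners)
unit = 1.18² × 1.745 / (4×255) = 0.0023821 mm³ per gray-sum
row 0: Σ corner-gray over 11 cells = 5894  → 14.0401
row 1: Σ corner-gray over 11 cells = 4755  → 11.3269
row 2: Σ corner-gray over 11 cells = 4584  → 10.9195
row 3: Σ corner-gray over 11 cells = 5212  → 12.4155
row 4: Σ corner-gray over 11 cells = 4688  → 11.1673
row 5: Σ corner-gray over 11 cells = 6179  → 14.7190
row 6: Σ corner-gray over 11 cells = 7199  → 17.1487
row 7: Σ corner-gray over 11 cells = 5917  → 14.0949
row 8: Σ corner-gray over 11 cells = 4854  → 11.5627
Σ rows: total corner-gray = 49282  → 117.3945 mm³


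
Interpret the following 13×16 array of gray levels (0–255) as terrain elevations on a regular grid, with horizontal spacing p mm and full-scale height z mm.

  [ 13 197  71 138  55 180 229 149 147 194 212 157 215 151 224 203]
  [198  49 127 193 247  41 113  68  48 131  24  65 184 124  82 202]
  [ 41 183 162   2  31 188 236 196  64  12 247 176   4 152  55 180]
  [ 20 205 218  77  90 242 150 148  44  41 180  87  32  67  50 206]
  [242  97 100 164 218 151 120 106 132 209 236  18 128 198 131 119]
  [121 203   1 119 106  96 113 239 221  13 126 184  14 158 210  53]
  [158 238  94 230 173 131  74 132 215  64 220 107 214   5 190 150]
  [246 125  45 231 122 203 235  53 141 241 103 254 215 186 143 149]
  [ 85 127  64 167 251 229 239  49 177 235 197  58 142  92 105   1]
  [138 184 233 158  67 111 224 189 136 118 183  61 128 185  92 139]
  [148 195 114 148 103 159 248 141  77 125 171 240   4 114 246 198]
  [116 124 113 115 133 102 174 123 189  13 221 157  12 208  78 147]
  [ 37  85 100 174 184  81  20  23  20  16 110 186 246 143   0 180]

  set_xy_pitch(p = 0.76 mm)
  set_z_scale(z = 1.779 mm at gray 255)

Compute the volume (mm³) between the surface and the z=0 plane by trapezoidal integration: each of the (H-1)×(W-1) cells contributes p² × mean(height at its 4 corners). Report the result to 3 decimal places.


height_mm = gray/255 × 1.779; cell vol = 0.76² × mean(4 corners)
unit = 0.76² × 1.779 / (4×255) = 0.0010074 mm³ per gray-sum
row 0: Σ corner-gray over 15 cells = 8246  → 8.3070
row 1: Σ corner-gray over 15 cells = 7029  → 7.0810
row 2: Σ corner-gray over 15 cells = 7125  → 7.1777
row 3: Σ corner-gray over 15 cells = 7865  → 7.9232
row 4: Σ corner-gray over 15 cells = 8157  → 8.2174
row 5: Σ corner-gray over 15 cells = 8262  → 8.3232
row 6: Σ corner-gray over 15 cells = 9471  → 9.5411
row 7: Σ corner-gray over 15 cells = 9339  → 9.4081
row 8: Σ corner-gray over 15 cells = 8765  → 8.8299
row 9: Σ corner-gray over 15 cells = 8931  → 8.9971
row 10: Σ corner-gray over 15 cells = 8303  → 8.3645
row 11: Σ corner-gray over 15 cells = 6780  → 6.8302
Σ rows: total corner-gray = 98273  → 99.0005 mm³

99.000


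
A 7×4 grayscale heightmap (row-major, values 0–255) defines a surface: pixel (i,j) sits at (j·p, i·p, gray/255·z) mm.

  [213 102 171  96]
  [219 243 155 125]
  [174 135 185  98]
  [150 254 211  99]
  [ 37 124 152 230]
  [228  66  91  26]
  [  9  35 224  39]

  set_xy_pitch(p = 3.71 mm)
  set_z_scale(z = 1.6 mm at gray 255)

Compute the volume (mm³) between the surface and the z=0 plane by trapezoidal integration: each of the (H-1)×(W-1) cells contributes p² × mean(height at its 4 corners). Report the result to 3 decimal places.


230.093

height_mm = gray/255 × 1.6; cell vol = 3.71² × mean(4 corners)
unit = 3.71² × 1.6 / (4×255) = 0.0215907 mm³ per gray-sum
row 0: Σ corner-gray over 3 cells = 1995  → 43.0735
row 1: Σ corner-gray over 3 cells = 2052  → 44.3042
row 2: Σ corner-gray over 3 cells = 2091  → 45.1462
row 3: Σ corner-gray over 3 cells = 1998  → 43.1383
row 4: Σ corner-gray over 3 cells = 1387  → 29.9464
row 5: Σ corner-gray over 3 cells = 1134  → 24.4839
Σ rows: total corner-gray = 10657  → 230.0926 mm³


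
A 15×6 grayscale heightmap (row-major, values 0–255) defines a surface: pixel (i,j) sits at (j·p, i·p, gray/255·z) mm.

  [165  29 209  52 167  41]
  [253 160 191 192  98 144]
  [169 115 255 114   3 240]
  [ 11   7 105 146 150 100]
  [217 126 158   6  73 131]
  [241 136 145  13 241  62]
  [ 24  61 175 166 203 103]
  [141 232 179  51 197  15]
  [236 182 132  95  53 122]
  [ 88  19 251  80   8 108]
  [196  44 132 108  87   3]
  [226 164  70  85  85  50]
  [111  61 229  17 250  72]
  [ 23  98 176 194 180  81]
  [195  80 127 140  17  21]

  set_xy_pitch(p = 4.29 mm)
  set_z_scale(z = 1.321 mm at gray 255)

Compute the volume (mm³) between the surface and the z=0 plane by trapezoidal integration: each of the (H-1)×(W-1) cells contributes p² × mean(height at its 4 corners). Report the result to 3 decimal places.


819.690

height_mm = gray/255 × 1.321; cell vol = 4.29² × mean(4 corners)
unit = 4.29² × 1.321 / (4×255) = 0.0238351 mm³ per gray-sum
row 0: Σ corner-gray over 5 cells = 2799  → 66.7145
row 1: Σ corner-gray over 5 cells = 3062  → 72.9831
row 2: Σ corner-gray over 5 cells = 2310  → 55.0591
row 3: Σ corner-gray over 5 cells = 2001  → 47.6941
row 4: Σ corner-gray over 5 cells = 2447  → 58.3245
row 5: Σ corner-gray over 5 cells = 2710  → 64.5932
row 6: Σ corner-gray over 5 cells = 2811  → 67.0005
row 7: Σ corner-gray over 5 cells = 2756  → 65.6896
row 8: Σ corner-gray over 5 cells = 2194  → 52.2942
row 9: Σ corner-gray over 5 cells = 1853  → 44.1665
row 10: Σ corner-gray over 5 cells = 2025  → 48.2661
row 11: Σ corner-gray over 5 cells = 2381  → 56.7514
row 12: Σ corner-gray over 5 cells = 2697  → 64.2833
row 13: Σ corner-gray over 5 cells = 2344  → 55.8695
Σ rows: total corner-gray = 34390  → 819.6896 mm³


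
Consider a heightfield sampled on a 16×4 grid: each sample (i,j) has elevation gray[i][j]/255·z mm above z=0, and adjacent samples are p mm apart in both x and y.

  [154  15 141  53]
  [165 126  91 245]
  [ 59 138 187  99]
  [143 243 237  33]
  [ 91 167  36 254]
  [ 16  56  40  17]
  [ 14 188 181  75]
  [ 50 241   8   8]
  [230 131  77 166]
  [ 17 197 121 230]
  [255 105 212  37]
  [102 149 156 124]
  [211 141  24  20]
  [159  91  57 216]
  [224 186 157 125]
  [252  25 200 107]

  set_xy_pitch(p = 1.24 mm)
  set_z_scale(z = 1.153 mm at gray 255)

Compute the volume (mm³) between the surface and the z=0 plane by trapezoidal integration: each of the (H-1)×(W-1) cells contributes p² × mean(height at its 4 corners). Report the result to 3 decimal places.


height_mm = gray/255 × 1.153; cell vol = 1.24² × mean(4 corners)
unit = 1.24² × 1.153 / (4×255) = 0.00173809 mm³ per gray-sum
row 0: Σ corner-gray over 3 cells = 1363  → 2.3690
row 1: Σ corner-gray over 3 cells = 1652  → 2.8713
row 2: Σ corner-gray over 3 cells = 1944  → 3.3788
row 3: Σ corner-gray over 3 cells = 1887  → 3.2798
row 4: Σ corner-gray over 3 cells = 976  → 1.6964
row 5: Σ corner-gray over 3 cells = 1052  → 1.8285
row 6: Σ corner-gray over 3 cells = 1383  → 2.4038
row 7: Σ corner-gray over 3 cells = 1368  → 2.3777
row 8: Σ corner-gray over 3 cells = 1695  → 2.9461
row 9: Σ corner-gray over 3 cells = 1809  → 3.1442
row 10: Σ corner-gray over 3 cells = 1762  → 3.0625
row 11: Σ corner-gray over 3 cells = 1397  → 2.4281
row 12: Σ corner-gray over 3 cells = 1232  → 2.1413
row 13: Σ corner-gray over 3 cells = 1706  → 2.9652
row 14: Σ corner-gray over 3 cells = 1844  → 3.2050
Σ rows: total corner-gray = 23070  → 40.0978 mm³

40.098


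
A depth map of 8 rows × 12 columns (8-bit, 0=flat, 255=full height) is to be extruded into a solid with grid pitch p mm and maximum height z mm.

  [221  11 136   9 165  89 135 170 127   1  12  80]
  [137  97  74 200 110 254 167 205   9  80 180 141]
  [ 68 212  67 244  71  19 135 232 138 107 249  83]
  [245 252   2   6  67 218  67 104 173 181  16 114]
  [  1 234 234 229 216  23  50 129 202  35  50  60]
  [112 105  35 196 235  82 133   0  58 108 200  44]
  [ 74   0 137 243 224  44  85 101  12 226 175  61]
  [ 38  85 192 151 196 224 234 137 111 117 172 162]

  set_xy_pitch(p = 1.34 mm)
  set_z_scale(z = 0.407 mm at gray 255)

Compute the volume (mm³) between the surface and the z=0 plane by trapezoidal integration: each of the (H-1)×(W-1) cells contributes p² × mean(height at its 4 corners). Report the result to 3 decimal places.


height_mm = gray/255 × 0.407; cell vol = 1.34² × mean(4 corners)
unit = 1.34² × 0.407 / (4×255) = 0.00071648 mm³ per gray-sum
row 0: Σ corner-gray over 11 cells = 5041  → 3.6118
row 1: Σ corner-gray over 11 cells = 6129  → 4.3913
row 2: Σ corner-gray over 11 cells = 5630  → 4.0338
row 3: Σ corner-gray over 11 cells = 5396  → 3.8661
row 4: Σ corner-gray over 11 cells = 5325  → 3.8153
row 5: Σ corner-gray over 11 cells = 5089  → 3.6462
row 6: Σ corner-gray over 11 cells = 6067  → 4.3469
Σ rows: total corner-gray = 38677  → 27.7113 mm³

27.711


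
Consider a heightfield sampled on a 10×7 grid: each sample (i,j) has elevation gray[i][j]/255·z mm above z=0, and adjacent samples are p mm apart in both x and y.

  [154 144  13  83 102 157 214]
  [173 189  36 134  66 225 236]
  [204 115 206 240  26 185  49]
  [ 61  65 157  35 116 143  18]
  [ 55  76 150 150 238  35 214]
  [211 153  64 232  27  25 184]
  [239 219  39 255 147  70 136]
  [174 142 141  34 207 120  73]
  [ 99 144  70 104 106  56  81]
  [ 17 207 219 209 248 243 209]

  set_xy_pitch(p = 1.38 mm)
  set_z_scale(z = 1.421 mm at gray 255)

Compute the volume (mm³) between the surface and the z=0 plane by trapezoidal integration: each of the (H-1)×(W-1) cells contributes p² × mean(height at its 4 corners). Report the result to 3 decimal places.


74.356

height_mm = gray/255 × 1.421; cell vol = 1.38² × mean(4 corners)
unit = 1.38² × 1.421 / (4×255) = 0.00265309 mm³ per gray-sum
row 0: Σ corner-gray over 6 cells = 3075  → 8.1583
row 1: Σ corner-gray over 6 cells = 3506  → 9.3017
row 2: Σ corner-gray over 6 cells = 2908  → 7.7152
row 3: Σ corner-gray over 6 cells = 2678  → 7.1050
row 4: Σ corner-gray over 6 cells = 2964  → 7.8638
row 5: Σ corner-gray over 6 cells = 3232  → 8.5748
row 6: Σ corner-gray over 6 cells = 3370  → 8.9409
row 7: Σ corner-gray over 6 cells = 2675  → 7.0970
row 8: Σ corner-gray over 6 cells = 3618  → 9.5989
Σ rows: total corner-gray = 28026  → 74.3555 mm³


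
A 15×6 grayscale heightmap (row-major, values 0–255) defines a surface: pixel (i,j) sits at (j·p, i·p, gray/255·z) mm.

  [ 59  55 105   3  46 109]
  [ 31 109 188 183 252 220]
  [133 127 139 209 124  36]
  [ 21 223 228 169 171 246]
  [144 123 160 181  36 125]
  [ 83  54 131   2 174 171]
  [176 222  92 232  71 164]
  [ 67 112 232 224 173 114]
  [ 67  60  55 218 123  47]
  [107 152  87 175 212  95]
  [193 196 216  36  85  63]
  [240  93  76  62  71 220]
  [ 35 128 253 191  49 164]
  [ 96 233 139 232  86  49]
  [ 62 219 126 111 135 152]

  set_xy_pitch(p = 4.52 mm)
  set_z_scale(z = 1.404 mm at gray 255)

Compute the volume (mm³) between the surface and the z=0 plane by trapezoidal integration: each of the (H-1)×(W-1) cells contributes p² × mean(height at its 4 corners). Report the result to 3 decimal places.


height_mm = gray/255 × 1.404; cell vol = 4.52² × mean(4 corners)
unit = 4.52² × 1.404 / (4×255) = 0.0281218 mm³ per gray-sum
row 0: Σ corner-gray over 5 cells = 2301  → 64.7084
row 1: Σ corner-gray over 5 cells = 3082  → 86.6715
row 2: Σ corner-gray over 5 cells = 3216  → 90.4399
row 3: Σ corner-gray over 5 cells = 3118  → 87.6839
row 4: Σ corner-gray over 5 cells = 2245  → 63.1335
row 5: Σ corner-gray over 5 cells = 2550  → 71.7107
row 6: Σ corner-gray over 5 cells = 3237  → 91.0304
row 7: Σ corner-gray over 5 cells = 2689  → 75.6196
row 8: Σ corner-gray over 5 cells = 2480  → 69.7422
row 9: Σ corner-gray over 5 cells = 2776  → 78.0662
row 10: Σ corner-gray over 5 cells = 2386  → 67.0987
row 11: Σ corner-gray over 5 cells = 2505  → 70.4452
row 12: Σ corner-gray over 5 cells = 2966  → 83.4094
row 13: Σ corner-gray over 5 cells = 2921  → 82.1439
Σ rows: total corner-gray = 38472  → 1081.9036 mm³

1081.904


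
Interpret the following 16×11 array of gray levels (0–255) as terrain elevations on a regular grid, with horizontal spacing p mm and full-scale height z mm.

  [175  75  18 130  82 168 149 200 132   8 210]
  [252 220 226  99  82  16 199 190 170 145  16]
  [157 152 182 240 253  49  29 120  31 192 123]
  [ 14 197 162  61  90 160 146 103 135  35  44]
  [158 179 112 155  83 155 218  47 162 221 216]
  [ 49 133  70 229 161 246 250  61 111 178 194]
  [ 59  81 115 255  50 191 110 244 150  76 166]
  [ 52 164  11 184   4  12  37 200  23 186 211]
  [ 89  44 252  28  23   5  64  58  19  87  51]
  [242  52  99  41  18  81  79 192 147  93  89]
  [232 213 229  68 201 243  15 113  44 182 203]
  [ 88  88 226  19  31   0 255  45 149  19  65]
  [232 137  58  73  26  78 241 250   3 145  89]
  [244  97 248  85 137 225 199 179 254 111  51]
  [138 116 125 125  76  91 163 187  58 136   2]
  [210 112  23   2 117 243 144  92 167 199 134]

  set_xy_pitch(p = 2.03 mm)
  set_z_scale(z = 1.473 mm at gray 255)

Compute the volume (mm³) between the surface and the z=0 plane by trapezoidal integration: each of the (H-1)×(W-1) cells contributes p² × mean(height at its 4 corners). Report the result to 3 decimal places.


height_mm = gray/255 × 1.473; cell vol = 2.03² × mean(4 corners)
unit = 2.03² × 1.473 / (4×255) = 0.00595106 mm³ per gray-sum
row 0: Σ corner-gray over 10 cells = 5271  → 31.3681
row 1: Σ corner-gray over 10 cells = 5738  → 34.1472
row 2: Σ corner-gray over 10 cells = 5012  → 29.8267
row 3: Σ corner-gray over 10 cells = 5274  → 31.3859
row 4: Σ corner-gray over 10 cells = 6159  → 36.6526
row 5: Σ corner-gray over 10 cells = 5890  → 35.0518
row 6: Σ corner-gray over 10 cells = 4674  → 27.8153
row 7: Σ corner-gray over 10 cells = 3205  → 19.0732
row 8: Σ corner-gray over 10 cells = 3235  → 19.2517
row 9: Σ corner-gray over 10 cells = 4986  → 29.6720
row 10: Σ corner-gray over 10 cells = 4868  → 28.9698
row 11: Σ corner-gray over 10 cells = 4160  → 24.7564
row 12: Σ corner-gray over 10 cells = 5708  → 33.9687
row 13: Σ corner-gray over 10 cells = 5659  → 33.6771
row 14: Σ corner-gray over 10 cells = 4836  → 28.7793
Σ rows: total corner-gray = 74675  → 444.3957 mm³

444.396


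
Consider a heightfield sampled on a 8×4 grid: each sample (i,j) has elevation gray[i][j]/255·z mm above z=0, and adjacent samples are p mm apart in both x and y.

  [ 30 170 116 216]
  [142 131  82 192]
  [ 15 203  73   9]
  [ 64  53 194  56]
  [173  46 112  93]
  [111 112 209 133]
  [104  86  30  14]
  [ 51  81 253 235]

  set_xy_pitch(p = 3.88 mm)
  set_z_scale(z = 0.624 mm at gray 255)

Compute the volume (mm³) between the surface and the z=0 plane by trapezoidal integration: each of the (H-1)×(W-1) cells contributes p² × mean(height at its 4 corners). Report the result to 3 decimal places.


85.724

height_mm = gray/255 × 0.624; cell vol = 3.88² × mean(4 corners)
unit = 3.88² × 0.624 / (4×255) = 0.00920975 mm³ per gray-sum
row 0: Σ corner-gray over 3 cells = 1578  → 14.5330
row 1: Σ corner-gray over 3 cells = 1336  → 12.3042
row 2: Σ corner-gray over 3 cells = 1190  → 10.9596
row 3: Σ corner-gray over 3 cells = 1196  → 11.0149
row 4: Σ corner-gray over 3 cells = 1468  → 13.5199
row 5: Σ corner-gray over 3 cells = 1236  → 11.3833
row 6: Σ corner-gray over 3 cells = 1304  → 12.0095
Σ rows: total corner-gray = 9308  → 85.7244 mm³


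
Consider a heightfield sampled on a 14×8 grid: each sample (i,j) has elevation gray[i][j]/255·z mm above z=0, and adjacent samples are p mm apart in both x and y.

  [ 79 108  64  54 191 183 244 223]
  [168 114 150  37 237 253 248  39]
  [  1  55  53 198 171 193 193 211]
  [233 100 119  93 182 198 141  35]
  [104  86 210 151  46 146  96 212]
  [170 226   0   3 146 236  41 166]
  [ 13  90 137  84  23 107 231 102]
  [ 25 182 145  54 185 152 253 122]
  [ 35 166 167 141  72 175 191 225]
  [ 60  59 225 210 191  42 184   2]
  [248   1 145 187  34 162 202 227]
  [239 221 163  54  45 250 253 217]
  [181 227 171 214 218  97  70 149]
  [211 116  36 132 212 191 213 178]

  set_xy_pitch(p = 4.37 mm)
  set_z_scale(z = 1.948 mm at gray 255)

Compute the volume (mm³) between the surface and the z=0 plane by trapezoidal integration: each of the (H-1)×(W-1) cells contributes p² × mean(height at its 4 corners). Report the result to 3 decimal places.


1887.574

height_mm = gray/255 × 1.948; cell vol = 4.37² × mean(4 corners)
unit = 4.37² × 1.948 / (4×255) = 0.0364713 mm³ per gray-sum
row 0: Σ corner-gray over 7 cells = 4275  → 155.9150
row 1: Σ corner-gray over 7 cells = 4223  → 154.0184
row 2: Σ corner-gray over 7 cells = 3872  → 141.2170
row 3: Σ corner-gray over 7 cells = 3720  → 135.6734
row 4: Σ corner-gray over 7 cells = 3426  → 124.9508
row 5: Σ corner-gray over 7 cells = 3099  → 113.0247
row 6: Σ corner-gray over 7 cells = 3548  → 129.4003
row 7: Σ corner-gray over 7 cells = 4173  → 152.1949
row 8: Σ corner-gray over 7 cells = 3968  → 144.7183
row 9: Σ corner-gray over 7 cells = 3821  → 139.3570
row 10: Σ corner-gray over 7 cells = 4365  → 159.1974
row 11: Σ corner-gray over 7 cells = 4752  → 173.3118
row 12: Σ corner-gray over 7 cells = 4513  → 164.5951
Σ rows: total corner-gray = 51755  → 1887.5739 mm³


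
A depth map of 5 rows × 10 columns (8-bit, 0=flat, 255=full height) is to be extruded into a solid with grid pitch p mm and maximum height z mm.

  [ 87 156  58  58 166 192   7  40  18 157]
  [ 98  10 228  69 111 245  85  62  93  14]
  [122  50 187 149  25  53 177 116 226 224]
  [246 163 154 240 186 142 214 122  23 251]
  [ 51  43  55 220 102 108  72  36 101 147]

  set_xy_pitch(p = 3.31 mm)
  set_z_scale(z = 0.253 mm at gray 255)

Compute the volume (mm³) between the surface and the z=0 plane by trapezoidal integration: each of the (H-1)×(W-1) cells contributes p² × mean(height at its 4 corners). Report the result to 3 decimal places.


height_mm = gray/255 × 0.253; cell vol = 3.31² × mean(4 corners)
unit = 3.31² × 0.253 / (4×255) = 0.00271754 mm³ per gray-sum
row 0: Σ corner-gray over 9 cells = 3552  → 9.6527
row 1: Σ corner-gray over 9 cells = 4230  → 11.4952
row 2: Σ corner-gray over 9 cells = 5297  → 14.3948
row 3: Σ corner-gray over 9 cells = 4657  → 12.6556
Σ rows: total corner-gray = 17736  → 48.1983 mm³

48.198


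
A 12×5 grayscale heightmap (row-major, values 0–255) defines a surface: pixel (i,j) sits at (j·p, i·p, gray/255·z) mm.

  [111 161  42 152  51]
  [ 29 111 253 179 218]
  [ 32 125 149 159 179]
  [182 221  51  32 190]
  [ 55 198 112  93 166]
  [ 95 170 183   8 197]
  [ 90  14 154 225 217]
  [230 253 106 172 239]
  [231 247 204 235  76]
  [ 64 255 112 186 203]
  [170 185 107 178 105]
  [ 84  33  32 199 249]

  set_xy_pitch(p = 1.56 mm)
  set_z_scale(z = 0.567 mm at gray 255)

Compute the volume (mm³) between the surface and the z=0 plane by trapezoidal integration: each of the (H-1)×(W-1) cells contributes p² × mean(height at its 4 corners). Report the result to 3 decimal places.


height_mm = gray/255 × 0.567; cell vol = 1.56² × mean(4 corners)
unit = 1.56² × 0.567 / (4×255) = 0.0013528 mm³ per gray-sum
row 0: Σ corner-gray over 4 cells = 2205  → 2.9829
row 1: Σ corner-gray over 4 cells = 2410  → 3.2602
row 2: Σ corner-gray over 4 cells = 2057  → 2.7827
row 3: Σ corner-gray over 4 cells = 2007  → 2.7151
row 4: Σ corner-gray over 4 cells = 2041  → 2.7611
row 5: Σ corner-gray over 4 cells = 2107  → 2.8503
row 6: Σ corner-gray over 4 cells = 2624  → 3.5497
row 7: Σ corner-gray over 4 cells = 3210  → 4.3425
row 8: Σ corner-gray over 4 cells = 3052  → 4.1287
row 9: Σ corner-gray over 4 cells = 2588  → 3.5010
row 10: Σ corner-gray over 4 cells = 2076  → 2.8084
Σ rows: total corner-gray = 26377  → 35.6827 mm³

35.683


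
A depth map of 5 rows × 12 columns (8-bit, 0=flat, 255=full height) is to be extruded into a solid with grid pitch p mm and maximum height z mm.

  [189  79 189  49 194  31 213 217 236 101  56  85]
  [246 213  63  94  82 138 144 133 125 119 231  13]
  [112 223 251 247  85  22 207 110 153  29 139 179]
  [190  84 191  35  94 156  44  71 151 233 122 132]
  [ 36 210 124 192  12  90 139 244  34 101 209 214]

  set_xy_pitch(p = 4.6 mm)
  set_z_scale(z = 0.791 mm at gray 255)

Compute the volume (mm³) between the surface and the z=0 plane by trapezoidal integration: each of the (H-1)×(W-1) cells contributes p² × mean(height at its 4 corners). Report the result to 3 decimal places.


388.311

height_mm = gray/255 × 0.791; cell vol = 4.6² × mean(4 corners)
unit = 4.6² × 0.791 / (4×255) = 0.0164094 mm³ per gray-sum
row 0: Σ corner-gray over 11 cells = 5947  → 97.5865
row 1: Σ corner-gray over 11 cells = 6166  → 101.1802
row 2: Σ corner-gray over 11 cells = 5907  → 96.9302
row 3: Σ corner-gray over 11 cells = 5644  → 92.6145
Σ rows: total corner-gray = 23664  → 388.3114 mm³


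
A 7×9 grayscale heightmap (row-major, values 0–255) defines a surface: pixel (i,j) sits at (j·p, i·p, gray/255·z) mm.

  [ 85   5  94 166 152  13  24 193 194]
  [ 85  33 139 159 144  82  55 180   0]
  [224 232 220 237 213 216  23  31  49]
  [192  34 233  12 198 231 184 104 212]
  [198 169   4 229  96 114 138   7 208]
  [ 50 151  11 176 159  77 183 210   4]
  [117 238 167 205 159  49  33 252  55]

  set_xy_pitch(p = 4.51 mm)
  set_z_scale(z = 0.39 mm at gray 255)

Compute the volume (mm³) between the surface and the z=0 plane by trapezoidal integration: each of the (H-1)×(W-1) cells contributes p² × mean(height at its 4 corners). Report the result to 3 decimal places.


195.446

height_mm = gray/255 × 0.39; cell vol = 4.51² × mean(4 corners)
unit = 4.51² × 0.39 / (4×255) = 0.0077771 mm³ per gray-sum
row 0: Σ corner-gray over 8 cells = 3242  → 25.2133
row 1: Σ corner-gray over 8 cells = 4286  → 33.3326
row 2: Σ corner-gray over 8 cells = 5013  → 38.9866
row 3: Σ corner-gray over 8 cells = 4316  → 33.5660
row 4: Σ corner-gray over 8 cells = 3908  → 30.3929
row 5: Σ corner-gray over 8 cells = 4366  → 33.9548
Σ rows: total corner-gray = 25131  → 195.4462 mm³


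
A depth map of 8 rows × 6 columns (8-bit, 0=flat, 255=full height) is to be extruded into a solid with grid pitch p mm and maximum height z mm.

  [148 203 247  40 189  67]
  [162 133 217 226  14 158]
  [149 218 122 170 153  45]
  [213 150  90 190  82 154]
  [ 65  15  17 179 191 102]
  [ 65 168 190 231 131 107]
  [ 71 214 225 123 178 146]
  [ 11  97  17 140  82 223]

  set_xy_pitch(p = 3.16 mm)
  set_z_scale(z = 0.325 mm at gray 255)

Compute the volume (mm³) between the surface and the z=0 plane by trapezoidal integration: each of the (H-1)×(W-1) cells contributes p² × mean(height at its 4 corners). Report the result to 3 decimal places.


height_mm = gray/255 × 0.325; cell vol = 3.16² × mean(4 corners)
unit = 3.16² × 0.325 / (4×255) = 0.00318169 mm³ per gray-sum
row 0: Σ corner-gray over 5 cells = 3073  → 9.7773
row 1: Σ corner-gray over 5 cells = 3020  → 9.6087
row 2: Σ corner-gray over 5 cells = 2911  → 9.2619
row 3: Σ corner-gray over 5 cells = 2362  → 7.5151
row 4: Σ corner-gray over 5 cells = 2583  → 8.2183
row 5: Σ corner-gray over 5 cells = 3309  → 10.5282
row 6: Σ corner-gray over 5 cells = 2603  → 8.2819
Σ rows: total corner-gray = 19861  → 63.1915 mm³

63.191
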